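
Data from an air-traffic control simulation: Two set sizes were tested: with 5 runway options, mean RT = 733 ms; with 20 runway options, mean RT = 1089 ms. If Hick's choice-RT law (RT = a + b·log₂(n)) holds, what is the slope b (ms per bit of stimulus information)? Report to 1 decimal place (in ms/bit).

The slope on a log₂ axis is (1089 − 733) / (4.3219 − 2.3219) = 178.000 ms/bit.

178.0 ms/bit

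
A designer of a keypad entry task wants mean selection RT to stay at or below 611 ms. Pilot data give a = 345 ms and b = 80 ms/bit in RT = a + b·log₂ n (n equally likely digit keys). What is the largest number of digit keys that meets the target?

10

Set 345 + 80·log₂ n ≤ 611 → log₂ n ≤ (611 − 345)/80 = 3.3250.
So n ≤ 2^3.3250 = 10.021; the largest integer n is 10.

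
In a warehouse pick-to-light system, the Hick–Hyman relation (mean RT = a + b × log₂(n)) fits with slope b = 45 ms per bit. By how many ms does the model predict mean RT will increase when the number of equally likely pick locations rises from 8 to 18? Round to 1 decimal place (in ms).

52.6 ms

The intercept a cancels: ΔRT = b·(log₂ n₂ − log₂ n₁) = b·log₂(n₂/n₁).
log₂(18) − log₂(8) = 4.1699 − 3 = 1.1699.
ΔRT = 45 × 1.1699 = 52.647 ms.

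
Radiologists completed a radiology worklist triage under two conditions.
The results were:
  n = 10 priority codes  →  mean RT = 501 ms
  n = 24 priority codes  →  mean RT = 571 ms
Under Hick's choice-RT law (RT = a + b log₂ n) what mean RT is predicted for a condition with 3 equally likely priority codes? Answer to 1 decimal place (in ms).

404.7 ms

Solve the two-equation system in a and b:
  b = (571 − 501) / (log₂ 24 − log₂ 10) = 70 / (4.5850 − 3.3219) = 55.422 ms/bit
  a = 501 − 55.422 × 3.3219 = 316.892 ms
Then RT(3) = 316.892 + 55.422 × log₂ 3 = 316.892 + 55.422 × 1.5850 ≈ 404.734 ms.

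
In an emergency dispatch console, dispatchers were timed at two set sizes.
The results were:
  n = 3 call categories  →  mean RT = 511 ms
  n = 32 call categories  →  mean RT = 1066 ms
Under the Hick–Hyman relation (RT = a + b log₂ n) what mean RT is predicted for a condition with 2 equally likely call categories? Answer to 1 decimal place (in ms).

Solve the two-equation system in a and b:
  b = (1066 − 511) / (log₂ 32 − log₂ 3) = 555 / (5 − 1.5850) = 162.517 ms/bit
  a = 511 − 162.517 × 1.5850 = 253.417 ms
Then RT(2) = 253.417 + 162.517 × log₂ 2 = 253.417 + 162.517 × 1 ≈ 415.934 ms.

415.9 ms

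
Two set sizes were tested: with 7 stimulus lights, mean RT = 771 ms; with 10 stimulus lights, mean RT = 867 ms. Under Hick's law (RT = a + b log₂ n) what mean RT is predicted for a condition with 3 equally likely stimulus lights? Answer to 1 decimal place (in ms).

542.9 ms

With log₂ n on the abscissa the relation is linear; from the two conditions:
  b = (867 − 771) / (log₂ 10 − log₂ 7) = 96 / (3.3219 − 2.8074) = 186.562 ms/bit
  a = 771 − 186.562 × 2.8074 = 247.253 ms
Then RT(3) = 247.253 + 186.562 × log₂ 3 = 247.253 + 186.562 × 1.5850 ≈ 542.948 ms.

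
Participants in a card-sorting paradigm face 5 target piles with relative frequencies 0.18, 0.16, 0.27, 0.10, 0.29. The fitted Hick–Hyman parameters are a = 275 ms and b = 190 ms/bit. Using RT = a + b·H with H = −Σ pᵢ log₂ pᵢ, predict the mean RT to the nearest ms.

698 ms

Entropy contributions −pᵢ log₂ pᵢ: 0.4453, 0.4230, 0.5100, 0.3322, 0.5179; sum H = 2.2284 bits.
RT = a + bH = 275 + 190·2.2284 = 698.40 ms.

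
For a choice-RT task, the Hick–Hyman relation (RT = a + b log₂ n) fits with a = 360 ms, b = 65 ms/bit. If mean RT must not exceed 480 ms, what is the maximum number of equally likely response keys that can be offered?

Information budget: (480 − 360)/65 = 1.8462 bits, so n ≤ 2^1.8462 = 3.595 → at most 3.

3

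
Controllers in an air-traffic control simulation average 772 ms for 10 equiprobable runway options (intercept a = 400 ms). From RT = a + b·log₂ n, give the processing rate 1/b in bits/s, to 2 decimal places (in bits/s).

8.93 bits/s

Choice component = 772 − 400 = 372 ms over log₂(10) = 3.3219 bits.
b = 372 / 3.3219 = 111.983 ms/bit, so 1/b = 8.930 bits/s.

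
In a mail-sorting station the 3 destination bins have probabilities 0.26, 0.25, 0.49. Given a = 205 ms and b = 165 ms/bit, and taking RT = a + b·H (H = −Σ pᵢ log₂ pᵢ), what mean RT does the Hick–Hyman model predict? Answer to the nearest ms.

454 ms

H = 0.26·log₂(1/0.26) + 0.25·log₂(1/0.25) + 0.49·log₂(1/0.49) = 1.5096 bits.
RT = 205 + 165 × 1.5096 = 454.08 ms.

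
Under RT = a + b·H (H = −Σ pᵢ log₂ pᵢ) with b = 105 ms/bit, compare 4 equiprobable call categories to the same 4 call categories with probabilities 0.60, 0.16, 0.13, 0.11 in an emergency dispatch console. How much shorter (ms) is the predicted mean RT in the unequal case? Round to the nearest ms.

42 ms

The RT saving is b·ΔH. Equiprobable H₀ = log₂(4) = 2.0000 bits; with the given probabilities H = 1.5981 bits.
b·(H₀ − H) = 105 × (2.0000 − 1.5981) = 42.20 ms.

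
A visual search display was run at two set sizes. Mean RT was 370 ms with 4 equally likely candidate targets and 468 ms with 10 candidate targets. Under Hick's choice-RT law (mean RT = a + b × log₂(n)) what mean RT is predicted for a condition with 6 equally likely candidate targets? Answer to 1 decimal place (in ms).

Fit slope and intercept:
  b = (468 − 370) / (log₂ 10 − log₂ 4) = 98 / (3.3219 − 2) = 74.134 ms/bit
  a = 370 − 74.134 × 2 = 221.732 ms
Then RT(6) = 221.732 + 74.134 × log₂ 6 = 221.732 + 74.134 × 2.5850 ≈ 413.366 ms.

413.4 ms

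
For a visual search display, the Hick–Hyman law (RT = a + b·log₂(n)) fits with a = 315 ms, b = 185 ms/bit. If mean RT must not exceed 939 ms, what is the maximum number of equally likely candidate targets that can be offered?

10

Information budget: (939 − 315)/185 = 3.3730 bits, so n ≤ 2^3.3730 = 10.360 → at most 10.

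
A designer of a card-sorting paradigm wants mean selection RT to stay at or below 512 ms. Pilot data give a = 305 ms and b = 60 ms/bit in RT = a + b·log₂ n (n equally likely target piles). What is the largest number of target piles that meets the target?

10

Set 305 + 60·log₂ n ≤ 512 → log₂ n ≤ (512 − 305)/60 = 3.4500.
So n ≤ 2^3.4500 = 10.928; the largest integer n is 10.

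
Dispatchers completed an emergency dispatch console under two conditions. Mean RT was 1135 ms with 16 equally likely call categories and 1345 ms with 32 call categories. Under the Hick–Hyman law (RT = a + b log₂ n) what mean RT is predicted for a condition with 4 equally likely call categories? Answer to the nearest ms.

715 ms

Solve the two-equation system in a and b:
  b = (1345 − 1135) / (log₂ 32 − log₂ 16) = 210 / (5 − 4) = 210 ms/bit
  a = 1135 − 210 × 4 = 295 ms
Then RT(4) = 295 + 210 × log₂ 4 = 295 + 210 × 2 ≈ 715.000 ms.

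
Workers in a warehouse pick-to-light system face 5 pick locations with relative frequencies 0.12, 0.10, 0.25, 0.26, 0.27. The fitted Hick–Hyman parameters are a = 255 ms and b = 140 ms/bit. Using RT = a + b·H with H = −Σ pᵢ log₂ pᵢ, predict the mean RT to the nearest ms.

565 ms

H = 0.12·log₂(1/0.12) + 0.10·log₂(1/0.10) + 0.25·log₂(1/0.25) + 0.26·log₂(1/0.26) + 0.27·log₂(1/0.27) = 2.2146 bits.
RT = 255 + 140 × 2.2146 = 565.04 ms.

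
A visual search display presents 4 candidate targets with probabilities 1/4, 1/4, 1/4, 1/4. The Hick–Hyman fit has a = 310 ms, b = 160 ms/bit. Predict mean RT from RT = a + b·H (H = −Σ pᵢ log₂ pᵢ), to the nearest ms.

H = −Σ pᵢ log₂ pᵢ = 0.25·2 + 0.25·2 + 0.25·2 + 0.25·2 = 2.000 bits.
RT = 310 + 160 × 2.000 = 630.00 ms.

630 ms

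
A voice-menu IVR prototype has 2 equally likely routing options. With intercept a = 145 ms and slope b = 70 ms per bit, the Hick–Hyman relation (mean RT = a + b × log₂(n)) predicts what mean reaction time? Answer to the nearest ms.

215 ms

log₂(2) = 1 bits, so RT = 145 + 70 × 1 ≈ 215.000 ms.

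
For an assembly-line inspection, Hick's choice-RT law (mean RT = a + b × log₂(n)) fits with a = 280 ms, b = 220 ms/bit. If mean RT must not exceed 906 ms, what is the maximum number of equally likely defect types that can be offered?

220·log₂ n ≤ 906 − 280 = 626, giving log₂ n ≤ 2.8455 and n ≤ 7.187. The largest whole number is 7.

7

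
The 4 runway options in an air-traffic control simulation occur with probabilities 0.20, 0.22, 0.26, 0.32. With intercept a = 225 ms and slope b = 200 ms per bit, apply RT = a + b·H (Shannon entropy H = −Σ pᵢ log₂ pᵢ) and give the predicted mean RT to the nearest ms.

H = 0.20·log₂(1/0.20) + 0.22·log₂(1/0.22) + 0.26·log₂(1/0.26) + 0.32·log₂(1/0.32) = 1.9763 bits.
RT = 225 + 200 × 1.9763 = 620.26 ms.

620 ms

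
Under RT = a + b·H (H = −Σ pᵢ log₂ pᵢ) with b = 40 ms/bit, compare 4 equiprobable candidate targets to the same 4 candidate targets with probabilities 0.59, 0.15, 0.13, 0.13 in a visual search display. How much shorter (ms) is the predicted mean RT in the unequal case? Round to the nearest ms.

The RT saving is b·ΔH. Equiprobable H₀ = log₂(4) = 2.0000 bits; with the given probabilities H = 1.6249 bits.
b·(H₀ − H) = 40 × (2.0000 − 1.6249) = 15.00 ms.

15 ms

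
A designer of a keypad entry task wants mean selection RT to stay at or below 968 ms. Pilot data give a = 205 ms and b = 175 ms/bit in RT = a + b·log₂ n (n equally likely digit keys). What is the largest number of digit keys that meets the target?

20

Information budget: (968 − 205)/175 = 4.3600 bits, so n ≤ 2^4.3600 = 20.535 → at most 20.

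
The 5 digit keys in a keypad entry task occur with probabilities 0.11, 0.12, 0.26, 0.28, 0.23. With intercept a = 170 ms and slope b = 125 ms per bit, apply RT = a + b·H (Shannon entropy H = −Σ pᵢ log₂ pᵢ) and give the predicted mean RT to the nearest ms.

H = 0.11·log₂(1/0.11) + 0.12·log₂(1/0.12) + 0.26·log₂(1/0.26) + 0.28·log₂(1/0.28) + 0.23·log₂(1/0.23) = 2.2245 bits.
RT = 170 + 125 × 2.2245 = 448.07 ms.

448 ms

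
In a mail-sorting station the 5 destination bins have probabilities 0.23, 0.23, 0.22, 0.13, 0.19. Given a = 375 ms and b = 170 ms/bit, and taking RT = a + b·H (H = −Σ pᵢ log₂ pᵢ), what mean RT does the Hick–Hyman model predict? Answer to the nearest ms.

H = 0.23·log₂(1/0.23) + 0.23·log₂(1/0.23) + 0.22·log₂(1/0.22) + 0.13·log₂(1/0.13) + 0.19·log₂(1/0.19) = 2.2938 bits.
RT = 375 + 170 × 2.2938 = 764.94 ms.

765 ms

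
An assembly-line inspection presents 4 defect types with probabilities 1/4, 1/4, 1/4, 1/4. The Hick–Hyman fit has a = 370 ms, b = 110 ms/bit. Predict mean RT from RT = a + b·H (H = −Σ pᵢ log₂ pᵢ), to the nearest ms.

H = −Σ pᵢ log₂ pᵢ = 0.25·2 + 0.25·2 + 0.25·2 + 0.25·2 = 2.000 bits.
RT = 370 + 110 × 2.000 = 590.00 ms.

590 ms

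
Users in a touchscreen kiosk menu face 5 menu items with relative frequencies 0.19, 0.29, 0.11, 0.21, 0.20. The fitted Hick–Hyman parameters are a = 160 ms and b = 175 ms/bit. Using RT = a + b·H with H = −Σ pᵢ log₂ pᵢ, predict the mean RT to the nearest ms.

Entropy contributions −pᵢ log₂ pᵢ: 0.4552, 0.5179, 0.3503, 0.4728, 0.4644; sum H = 2.2606 bits.
RT = a + bH = 160 + 175·2.2606 = 555.61 ms.

556 ms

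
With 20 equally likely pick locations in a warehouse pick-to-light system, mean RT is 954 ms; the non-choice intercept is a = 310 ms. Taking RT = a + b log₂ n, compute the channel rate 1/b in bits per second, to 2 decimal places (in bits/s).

6.71 bits/s

b = (954 − 310)/log₂ 20 = 644/4.3219 = 149.008 ms per bit = 0.14901 s/bit; the reciprocal is 6.711 bits/s.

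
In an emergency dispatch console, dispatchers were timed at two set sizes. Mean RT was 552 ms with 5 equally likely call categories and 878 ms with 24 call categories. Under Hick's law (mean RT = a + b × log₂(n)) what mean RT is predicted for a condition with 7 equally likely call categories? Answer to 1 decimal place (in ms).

621.9 ms

With log₂ n on the abscissa the relation is linear; from the two conditions:
  b = (878 − 552) / (log₂ 24 − log₂ 5) = 326 / (4.5850 − 2.3219) = 144.054 ms/bit
  a = 552 − 144.054 × 2.3219 = 217.516 ms
Then RT(7) = 217.516 + 144.054 × log₂ 7 = 217.516 + 144.054 × 2.8074 ≈ 621.928 ms.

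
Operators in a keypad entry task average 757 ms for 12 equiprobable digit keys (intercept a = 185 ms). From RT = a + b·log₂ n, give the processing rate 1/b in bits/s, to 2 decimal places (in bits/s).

6.27 bits/s

b = (757 − 185)/log₂ 12 = 572/3.5850 = 159.555 ms per bit = 0.15956 s/bit; the reciprocal is 6.267 bits/s.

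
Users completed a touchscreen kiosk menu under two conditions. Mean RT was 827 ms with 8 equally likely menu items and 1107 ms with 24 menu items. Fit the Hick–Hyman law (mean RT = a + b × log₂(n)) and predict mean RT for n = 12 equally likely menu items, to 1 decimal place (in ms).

930.3 ms

Solve the two-equation system in a and b:
  b = (1107 − 827) / (log₂ 24 − log₂ 8) = 280 / (4.5850 − 3) = 176.660 ms/bit
  a = 827 − 176.660 × 3 = 297.019 ms
Then RT(12) = 297.019 + 176.660 × log₂ 12 = 297.019 + 176.660 × 3.5850 ≈ 930.340 ms.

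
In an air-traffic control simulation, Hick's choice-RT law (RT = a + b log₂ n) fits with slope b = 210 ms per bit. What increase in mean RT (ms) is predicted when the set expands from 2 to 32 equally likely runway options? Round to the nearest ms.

ΔRT = (a + b log₂ n₂) − (a + b log₂ n₁) = b·(log₂ n₂ − log₂ n₁).
log₂(32) − log₂(2) = log₂(32/2) = log₂(16) = 4.
ΔRT = 210 × 4.0000 = 840.000 ms.

840 ms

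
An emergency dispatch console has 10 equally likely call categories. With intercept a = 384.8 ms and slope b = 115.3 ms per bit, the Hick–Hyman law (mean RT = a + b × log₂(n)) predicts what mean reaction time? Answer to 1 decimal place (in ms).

767.8 ms

log₂(10) = 3.3219 bits, so RT = 384.8 + 115.3 × 3.3219 ≈ 767.818 ms.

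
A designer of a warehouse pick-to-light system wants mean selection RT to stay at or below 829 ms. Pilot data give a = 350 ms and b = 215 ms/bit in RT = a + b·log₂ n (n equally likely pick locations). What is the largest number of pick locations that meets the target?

4

215·log₂ n ≤ 829 − 350 = 479, giving log₂ n ≤ 2.2279 and n ≤ 4.685. The largest whole number is 4.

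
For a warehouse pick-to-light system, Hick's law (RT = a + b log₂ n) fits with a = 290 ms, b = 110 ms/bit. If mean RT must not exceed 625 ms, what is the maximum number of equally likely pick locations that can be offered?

Set 290 + 110·log₂ n ≤ 625 → log₂ n ≤ (625 − 290)/110 = 3.0455.
So n ≤ 2^3.0455 = 8.256; the largest integer n is 8.

8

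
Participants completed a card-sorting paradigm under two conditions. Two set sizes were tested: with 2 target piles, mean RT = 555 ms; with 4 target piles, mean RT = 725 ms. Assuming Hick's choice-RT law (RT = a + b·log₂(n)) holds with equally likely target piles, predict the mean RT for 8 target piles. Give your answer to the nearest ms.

895 ms

Fit slope and intercept:
  b = (725 − 555) / (log₂ 4 − log₂ 2) = 170 / (2 − 1) = 170 ms/bit
  a = 555 − 170 × 1 = 385 ms
Then RT(8) = 385 + 170 × log₂ 8 = 385 + 170 × 3 ≈ 895.000 ms.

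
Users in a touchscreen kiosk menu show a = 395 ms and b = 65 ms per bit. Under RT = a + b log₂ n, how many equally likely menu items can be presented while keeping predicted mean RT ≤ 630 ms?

12

65·log₂ n ≤ 630 − 395 = 235, giving log₂ n ≤ 3.6154 and n ≤ 12.256. The largest whole number is 12.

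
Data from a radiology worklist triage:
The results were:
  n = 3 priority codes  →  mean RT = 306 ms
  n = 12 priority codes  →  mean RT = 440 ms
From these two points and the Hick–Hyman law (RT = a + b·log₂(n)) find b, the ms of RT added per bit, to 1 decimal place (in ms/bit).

The slope on a log₂ axis is (440 − 306) / (3.5850 − 1.5850) = 67.000 ms/bit.

67.0 ms/bit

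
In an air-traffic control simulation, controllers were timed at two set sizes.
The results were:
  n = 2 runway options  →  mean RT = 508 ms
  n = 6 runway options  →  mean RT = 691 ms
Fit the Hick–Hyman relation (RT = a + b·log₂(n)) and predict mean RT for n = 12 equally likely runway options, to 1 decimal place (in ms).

With log₂ n on the abscissa the relation is linear; from the two conditions:
  b = (691 − 508) / (log₂ 6 − log₂ 2) = 183 / (2.5850 − 1) = 115.460 ms/bit
  a = 508 − 115.460 × 1 = 392.540 ms
Then RT(12) = 392.540 + 115.460 × log₂ 12 = 392.540 + 115.460 × 3.5850 ≈ 806.460 ms.

806.5 ms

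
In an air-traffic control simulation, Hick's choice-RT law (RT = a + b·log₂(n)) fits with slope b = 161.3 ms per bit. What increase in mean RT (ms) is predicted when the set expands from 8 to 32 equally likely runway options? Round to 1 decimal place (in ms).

ΔRT = (a + b log₂ n₂) − (a + b log₂ n₁) = b·(log₂ n₂ − log₂ n₁).
log₂(32) − log₂(8) = log₂(32/8) = log₂(4) = 2.
ΔRT = 161.3 × 2.0000 = 322.600 ms.

322.6 ms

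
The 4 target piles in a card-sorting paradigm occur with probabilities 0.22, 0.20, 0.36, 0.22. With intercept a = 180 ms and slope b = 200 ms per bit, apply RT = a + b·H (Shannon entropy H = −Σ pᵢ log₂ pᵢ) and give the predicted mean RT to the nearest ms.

Entropy contributions −pᵢ log₂ pᵢ: 0.4806, 0.4644, 0.5306, 0.4806; sum H = 1.9561 bits.
RT = a + bH = 180 + 200·1.9561 = 571.23 ms.

571 ms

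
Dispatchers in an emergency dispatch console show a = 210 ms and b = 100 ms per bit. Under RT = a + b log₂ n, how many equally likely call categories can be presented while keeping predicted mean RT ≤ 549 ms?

10

100·log₂ n ≤ 549 − 210 = 339, giving log₂ n ≤ 3.3900 and n ≤ 10.483. The largest whole number is 10.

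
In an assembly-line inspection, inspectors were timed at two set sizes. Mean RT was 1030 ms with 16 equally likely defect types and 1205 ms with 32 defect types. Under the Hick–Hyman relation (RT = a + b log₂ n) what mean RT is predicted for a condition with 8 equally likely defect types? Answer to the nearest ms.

855 ms

Fit slope and intercept:
  b = (1205 − 1030) / (log₂ 32 − log₂ 16) = 175 / (5 − 4) = 175 ms/bit
  a = 1030 − 175 × 4 = 330 ms
Then RT(8) = 330 + 175 × log₂ 8 = 330 + 175 × 3 ≈ 855.000 ms.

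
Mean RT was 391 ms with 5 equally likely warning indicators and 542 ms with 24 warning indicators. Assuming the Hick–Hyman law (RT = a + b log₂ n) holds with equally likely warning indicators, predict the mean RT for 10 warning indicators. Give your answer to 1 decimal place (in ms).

457.7 ms

Solve the two-equation system in a and b:
  b = (542 − 391) / (log₂ 24 − log₂ 5) = 151 / (4.5850 − 2.3219) = 66.725 ms/bit
  a = 391 − 66.725 × 2.3219 = 236.070 ms
Then RT(10) = 236.070 + 66.725 × log₂ 10 = 236.070 + 66.725 × 3.3219 ≈ 457.725 ms.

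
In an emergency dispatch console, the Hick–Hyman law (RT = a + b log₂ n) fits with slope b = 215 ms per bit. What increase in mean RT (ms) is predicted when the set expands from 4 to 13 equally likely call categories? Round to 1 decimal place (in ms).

365.6 ms

Only the slope matters, since a is common to both: ΔRT = b·log₂(n₂/n₁).
log₂(13) − log₂(4) = 3.7004 − 2 = 1.7004.
ΔRT = 215 × 1.7004 = 365.595 ms.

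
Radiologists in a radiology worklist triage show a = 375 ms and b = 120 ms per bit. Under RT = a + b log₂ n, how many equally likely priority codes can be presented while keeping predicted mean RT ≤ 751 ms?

120·log₂ n ≤ 751 − 375 = 376, giving log₂ n ≤ 3.1333 and n ≤ 8.775. The largest whole number is 8.

8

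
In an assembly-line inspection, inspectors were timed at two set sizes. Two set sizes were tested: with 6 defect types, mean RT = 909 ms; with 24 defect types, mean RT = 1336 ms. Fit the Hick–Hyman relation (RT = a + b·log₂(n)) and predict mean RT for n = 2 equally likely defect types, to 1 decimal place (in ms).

570.6 ms

Fit slope and intercept:
  b = (1336 − 909) / (log₂ 24 − log₂ 6) = 427 / (4.5850 − 2.5850) = 213.500 ms/bit
  a = 909 − 213.500 × 2.5850 = 357.111 ms
Then RT(2) = 357.111 + 213.500 × log₂ 2 = 357.111 + 213.500 × 1 ≈ 570.611 ms.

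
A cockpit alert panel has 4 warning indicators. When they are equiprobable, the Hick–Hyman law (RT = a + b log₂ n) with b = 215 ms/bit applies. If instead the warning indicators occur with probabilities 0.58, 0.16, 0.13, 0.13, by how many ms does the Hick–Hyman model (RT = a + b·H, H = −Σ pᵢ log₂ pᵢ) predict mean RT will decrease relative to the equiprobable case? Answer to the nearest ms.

Equiprobable entropy H₀ = log₂ 4 = 2.0000 bits.
Skewed entropy H = −Σ pᵢ log₂ pᵢ = 1.6441 bits.
ΔRT = b·(H₀ − H) = 215 × 0.3559 = 76.52 ms.

77 ms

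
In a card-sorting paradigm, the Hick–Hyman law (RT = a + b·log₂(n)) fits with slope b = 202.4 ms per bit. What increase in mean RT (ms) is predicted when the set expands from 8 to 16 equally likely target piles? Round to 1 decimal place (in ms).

202.4 ms

ΔRT = (a + b log₂ n₂) − (a + b log₂ n₁) = b·(log₂ n₂ − log₂ n₁).
log₂(16) − log₂(8) = log₂(16/8) = log₂(2) = 1.
ΔRT = 202.4 × 1.0000 = 202.400 ms.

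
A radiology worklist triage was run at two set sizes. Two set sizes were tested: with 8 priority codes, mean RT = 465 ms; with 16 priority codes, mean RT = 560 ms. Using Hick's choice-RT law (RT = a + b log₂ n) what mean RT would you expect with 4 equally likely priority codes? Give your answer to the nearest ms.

Solve the two-equation system in a and b:
  b = (560 − 465) / (log₂ 16 − log₂ 8) = 95 / (4 − 3) = 95 ms/bit
  a = 465 − 95 × 3 = 180 ms
Then RT(4) = 180 + 95 × log₂ 4 = 180 + 95 × 2 ≈ 370.000 ms.

370 ms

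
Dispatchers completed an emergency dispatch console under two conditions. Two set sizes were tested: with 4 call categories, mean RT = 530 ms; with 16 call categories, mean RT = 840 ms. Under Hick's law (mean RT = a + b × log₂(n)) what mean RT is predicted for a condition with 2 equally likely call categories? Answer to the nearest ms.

Fit slope and intercept:
  b = (840 − 530) / (log₂ 16 − log₂ 4) = 310 / (4 − 2) = 155 ms/bit
  a = 530 − 155 × 2 = 220 ms
Then RT(2) = 220 + 155 × log₂ 2 = 220 + 155 × 1 ≈ 375.000 ms.

375 ms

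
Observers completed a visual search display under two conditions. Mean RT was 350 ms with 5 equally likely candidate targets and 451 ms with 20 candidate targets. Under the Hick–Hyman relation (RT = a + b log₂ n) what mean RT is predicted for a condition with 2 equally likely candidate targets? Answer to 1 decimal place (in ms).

283.2 ms

Fit slope and intercept:
  b = (451 − 350) / (log₂ 20 − log₂ 5) = 101 / (4.3219 − 2.3219) = 50.500 ms/bit
  a = 350 − 50.500 × 2.3219 = 232.743 ms
Then RT(2) = 232.743 + 50.500 × log₂ 2 = 232.743 + 50.500 × 1 ≈ 283.243 ms.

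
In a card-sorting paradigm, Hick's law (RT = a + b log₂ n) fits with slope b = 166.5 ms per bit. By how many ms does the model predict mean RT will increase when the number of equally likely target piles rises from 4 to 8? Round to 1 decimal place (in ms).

The intercept a cancels: ΔRT = b·(log₂ n₂ − log₂ n₁) = b·log₂(n₂/n₁).
log₂(8) − log₂(4) = log₂(8/4) = log₂(2) = 1.
ΔRT = 166.5 × 1.0000 = 166.500 ms.

166.5 ms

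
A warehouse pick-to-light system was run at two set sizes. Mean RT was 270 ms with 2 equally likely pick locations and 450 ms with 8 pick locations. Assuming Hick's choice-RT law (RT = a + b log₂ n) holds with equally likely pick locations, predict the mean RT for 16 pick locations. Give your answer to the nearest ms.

With log₂ n on the abscissa the relation is linear; from the two conditions:
  b = (450 − 270) / (log₂ 8 − log₂ 2) = 180 / (3 − 1) = 90 ms/bit
  a = 270 − 90 × 1 = 180 ms
Then RT(16) = 180 + 90 × log₂ 16 = 180 + 90 × 4 ≈ 540.000 ms.

540 ms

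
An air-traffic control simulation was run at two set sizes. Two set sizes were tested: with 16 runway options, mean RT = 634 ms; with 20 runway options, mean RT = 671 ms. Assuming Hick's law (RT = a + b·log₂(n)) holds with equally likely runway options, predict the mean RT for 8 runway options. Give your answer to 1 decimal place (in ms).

RT is linear in log₂ n, so two points fix the line:
  b = (671 − 634) / (log₂ 20 − log₂ 16) = 37 / (4.3219 − 4) = 114.932 ms/bit
  a = 634 − 114.932 × 4 = 174.270 ms
Then RT(8) = 174.270 + 114.932 × log₂ 8 = 174.270 + 114.932 × 3 ≈ 519.068 ms.

519.1 ms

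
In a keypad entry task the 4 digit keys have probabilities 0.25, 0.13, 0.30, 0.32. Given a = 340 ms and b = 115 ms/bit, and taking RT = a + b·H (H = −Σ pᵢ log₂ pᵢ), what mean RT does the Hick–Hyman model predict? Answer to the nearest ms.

562 ms

H = 0.25·log₂(1/0.25) + 0.13·log₂(1/0.13) + 0.30·log₂(1/0.30) + 0.32·log₂(1/0.32) = 1.9298 bits.
RT = 340 + 115 × 1.9298 = 561.92 ms.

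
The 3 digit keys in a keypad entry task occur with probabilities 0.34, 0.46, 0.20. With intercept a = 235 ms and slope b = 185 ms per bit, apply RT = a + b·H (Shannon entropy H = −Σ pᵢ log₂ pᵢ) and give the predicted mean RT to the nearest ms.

Entropy contributions −pᵢ log₂ pᵢ: 0.5292, 0.5153, 0.4644; sum H = 1.5089 bits.
RT = a + bH = 235 + 185·1.5089 = 514.15 ms.

514 ms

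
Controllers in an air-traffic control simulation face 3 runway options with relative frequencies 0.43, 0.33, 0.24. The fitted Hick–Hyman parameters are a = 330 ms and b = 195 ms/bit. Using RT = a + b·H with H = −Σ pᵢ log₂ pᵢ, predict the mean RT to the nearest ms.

Entropy contributions −pᵢ log₂ pᵢ: 0.5236, 0.5278, 0.4941; sum H = 1.5455 bits.
RT = a + bH = 330 + 195·1.5455 = 631.38 ms.

631 ms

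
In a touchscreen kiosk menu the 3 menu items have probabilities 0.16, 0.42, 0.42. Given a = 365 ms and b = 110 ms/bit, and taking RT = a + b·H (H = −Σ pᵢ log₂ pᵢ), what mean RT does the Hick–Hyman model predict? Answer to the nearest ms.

527 ms

H = 0.16·log₂(1/0.16) + 0.42·log₂(1/0.42) + 0.42·log₂(1/0.42) = 1.4743 bits.
RT = 365 + 110 × 1.4743 = 527.17 ms.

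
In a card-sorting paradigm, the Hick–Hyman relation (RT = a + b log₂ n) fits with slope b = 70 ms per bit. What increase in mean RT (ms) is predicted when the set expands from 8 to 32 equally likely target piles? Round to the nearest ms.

Only the slope matters, since a is common to both: ΔRT = b·log₂(n₂/n₁).
log₂(32) − log₂(8) = log₂(32/8) = log₂(4) = 2.
ΔRT = 70 × 2.0000 = 140.000 ms.

140 ms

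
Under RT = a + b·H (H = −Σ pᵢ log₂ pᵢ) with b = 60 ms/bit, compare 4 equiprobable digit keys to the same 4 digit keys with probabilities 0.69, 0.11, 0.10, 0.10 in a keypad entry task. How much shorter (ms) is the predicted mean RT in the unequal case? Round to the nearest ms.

37 ms

The RT saving is b·ΔH. Equiprobable H₀ = log₂(4) = 2.0000 bits; with the given probabilities H = 1.3841 bits.
b·(H₀ − H) = 60 × (2.0000 − 1.3841) = 36.96 ms.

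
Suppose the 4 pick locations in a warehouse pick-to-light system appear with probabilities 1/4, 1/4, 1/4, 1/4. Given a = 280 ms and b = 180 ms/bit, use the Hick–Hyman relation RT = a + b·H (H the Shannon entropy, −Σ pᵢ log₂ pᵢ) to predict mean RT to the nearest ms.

H = −Σ pᵢ log₂ pᵢ = 0.25·2 + 0.25·2 + 0.25·2 + 0.25·2 = 2.000 bits.
RT = 280 + 180 × 2.000 = 640.00 ms.

640 ms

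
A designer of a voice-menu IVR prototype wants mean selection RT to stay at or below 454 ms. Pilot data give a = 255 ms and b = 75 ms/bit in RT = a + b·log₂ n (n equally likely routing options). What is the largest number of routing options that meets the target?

6

75·log₂ n ≤ 454 − 255 = 199, giving log₂ n ≤ 2.6533 and n ≤ 6.291. The largest whole number is 6.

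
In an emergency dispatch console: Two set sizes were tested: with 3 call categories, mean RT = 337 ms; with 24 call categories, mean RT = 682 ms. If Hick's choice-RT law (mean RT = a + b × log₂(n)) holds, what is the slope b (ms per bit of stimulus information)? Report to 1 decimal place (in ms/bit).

The slope on a log₂ axis is (682 − 337) / (4.5850 − 1.5850) = 115.000 ms/bit.

115.0 ms/bit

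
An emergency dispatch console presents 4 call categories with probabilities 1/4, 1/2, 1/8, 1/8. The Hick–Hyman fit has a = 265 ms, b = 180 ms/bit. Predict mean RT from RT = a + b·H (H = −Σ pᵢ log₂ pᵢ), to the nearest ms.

580 ms

Each term −pᵢ log₂ pᵢ: 0.25·2 + 0.5·1 + 0.125·3 + 0.125·3; summed, H = 1.750 bits.
Mean RT = a + bH = 265 + 180·1.750 = 580.00 ms.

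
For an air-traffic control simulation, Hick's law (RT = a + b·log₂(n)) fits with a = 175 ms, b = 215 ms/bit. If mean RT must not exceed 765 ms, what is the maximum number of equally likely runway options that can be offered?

Set 175 + 215·log₂ n ≤ 765 → log₂ n ≤ (765 − 175)/215 = 2.7442.
So n ≤ 2^2.7442 = 6.700; the largest integer n is 6.

6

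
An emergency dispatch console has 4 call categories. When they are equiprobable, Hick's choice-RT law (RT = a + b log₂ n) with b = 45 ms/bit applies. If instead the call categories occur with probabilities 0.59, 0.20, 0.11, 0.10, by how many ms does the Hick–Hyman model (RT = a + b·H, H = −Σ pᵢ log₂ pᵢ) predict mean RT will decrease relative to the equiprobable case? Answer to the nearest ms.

Equiprobable entropy H₀ = log₂ 4 = 2.0000 bits.
Skewed entropy H = −Σ pᵢ log₂ pᵢ = 1.5960 bits.
ΔRT = b·(H₀ − H) = 45 × 0.4040 = 18.18 ms.

18 ms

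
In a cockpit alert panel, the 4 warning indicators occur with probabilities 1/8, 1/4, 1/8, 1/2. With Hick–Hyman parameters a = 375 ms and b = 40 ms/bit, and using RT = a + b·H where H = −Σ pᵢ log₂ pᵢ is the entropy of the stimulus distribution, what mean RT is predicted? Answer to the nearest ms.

Each term −pᵢ log₂ pᵢ: 0.125·3 + 0.25·2 + 0.125·3 + 0.5·1; summed, H = 1.750 bits.
Mean RT = a + bH = 375 + 40·1.750 = 445.00 ms.

445 ms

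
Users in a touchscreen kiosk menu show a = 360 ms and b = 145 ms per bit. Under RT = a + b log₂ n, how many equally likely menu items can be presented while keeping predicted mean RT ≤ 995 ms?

Set 360 + 145·log₂ n ≤ 995 → log₂ n ≤ (995 − 360)/145 = 4.3793.
So n ≤ 2^4.3793 = 20.812; the largest integer n is 20.

20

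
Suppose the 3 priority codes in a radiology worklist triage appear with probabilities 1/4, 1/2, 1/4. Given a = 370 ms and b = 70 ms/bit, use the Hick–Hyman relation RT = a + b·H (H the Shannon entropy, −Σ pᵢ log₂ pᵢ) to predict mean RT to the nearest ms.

Each term −pᵢ log₂ pᵢ: 0.25·2 + 0.5·1 + 0.25·2; summed, H = 1.500 bits.
Mean RT = a + bH = 370 + 70·1.500 = 475.00 ms.

475 ms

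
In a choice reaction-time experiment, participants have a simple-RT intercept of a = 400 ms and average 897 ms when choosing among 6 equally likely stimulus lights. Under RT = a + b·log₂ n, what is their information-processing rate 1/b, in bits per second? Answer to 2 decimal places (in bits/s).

b = (897 − 400)/log₂ 6 = 497/2.5850 = 192.266 ms per bit = 0.19227 s/bit; the reciprocal is 5.201 bits/s.

5.20 bits/s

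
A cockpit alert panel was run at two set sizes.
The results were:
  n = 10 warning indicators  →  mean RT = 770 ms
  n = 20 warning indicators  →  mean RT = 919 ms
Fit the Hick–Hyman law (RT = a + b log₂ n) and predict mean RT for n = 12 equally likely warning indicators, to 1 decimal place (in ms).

809.2 ms

RT is linear in log₂ n, so two points fix the line:
  b = (919 − 770) / (log₂ 20 − log₂ 10) = 149 / (4.3219 − 3.3219) = 149.000 ms/bit
  a = 770 − 149.000 × 3.3219 = 275.033 ms
Then RT(12) = 275.033 + 149.000 × log₂ 12 = 275.033 + 149.000 × 3.5850 ≈ 809.192 ms.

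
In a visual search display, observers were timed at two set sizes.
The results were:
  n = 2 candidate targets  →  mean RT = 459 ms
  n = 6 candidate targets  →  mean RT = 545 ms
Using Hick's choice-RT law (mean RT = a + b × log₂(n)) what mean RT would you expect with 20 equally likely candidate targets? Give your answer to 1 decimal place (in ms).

639.2 ms

RT is linear in log₂ n, so two points fix the line:
  b = (545 − 459) / (log₂ 6 − log₂ 2) = 86 / (2.5850 − 1) = 54.260 ms/bit
  a = 459 − 54.260 × 1 = 404.740 ms
Then RT(20) = 404.740 + 54.260 × log₂ 20 = 404.740 + 54.260 × 4.3219 ≈ 639.248 ms.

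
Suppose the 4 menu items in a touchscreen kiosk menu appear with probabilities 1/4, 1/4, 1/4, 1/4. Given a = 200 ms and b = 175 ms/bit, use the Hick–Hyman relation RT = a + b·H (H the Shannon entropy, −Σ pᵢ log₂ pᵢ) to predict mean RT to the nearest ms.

H = −Σ pᵢ log₂ pᵢ = 0.25·2 + 0.25·2 + 0.25·2 + 0.25·2 = 2.000 bits.
RT = 200 + 175 × 2.000 = 550.00 ms.

550 ms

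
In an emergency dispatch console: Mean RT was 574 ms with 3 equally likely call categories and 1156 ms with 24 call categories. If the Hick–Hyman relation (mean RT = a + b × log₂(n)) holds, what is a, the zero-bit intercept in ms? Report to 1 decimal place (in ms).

266.5 ms

Slope: b = (1156 − 574) / (log₂ 24 − log₂ 3) = 582/3.0000 = 194.000 ms/bit.
Intercept: a = 574 − 194.000·log₂(3) = 266.517 ms.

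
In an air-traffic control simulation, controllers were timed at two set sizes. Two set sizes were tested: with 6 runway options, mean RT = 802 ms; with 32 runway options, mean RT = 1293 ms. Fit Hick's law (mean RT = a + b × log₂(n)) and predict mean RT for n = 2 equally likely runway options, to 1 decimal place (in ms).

With log₂ n on the abscissa the relation is linear; from the two conditions:
  b = (1293 − 802) / (log₂ 32 − log₂ 6) = 491 / (5 − 2.5850) = 203.309 ms/bit
  a = 802 − 203.309 × 2.5850 = 276.453 ms
Then RT(2) = 276.453 + 203.309 × log₂ 2 = 276.453 + 203.309 × 1 ≈ 479.762 ms.

479.8 ms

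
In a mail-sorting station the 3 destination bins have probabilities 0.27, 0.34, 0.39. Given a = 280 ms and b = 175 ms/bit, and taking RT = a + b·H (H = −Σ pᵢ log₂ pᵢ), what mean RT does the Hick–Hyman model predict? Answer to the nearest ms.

Entropy contributions −pᵢ log₂ pᵢ: 0.5100, 0.5292, 0.5298; sum H = 1.5690 bits.
RT = a + bH = 280 + 175·1.5690 = 554.57 ms.

555 ms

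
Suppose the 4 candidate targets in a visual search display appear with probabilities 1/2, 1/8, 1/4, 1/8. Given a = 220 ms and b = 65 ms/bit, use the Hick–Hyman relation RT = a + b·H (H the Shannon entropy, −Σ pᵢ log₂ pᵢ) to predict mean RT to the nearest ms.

334 ms

H = −Σ pᵢ log₂ pᵢ = 0.5·1 + 0.125·3 + 0.25·2 + 0.125·3 = 1.750 bits.
RT = 220 + 65 × 1.750 = 333.75 ms.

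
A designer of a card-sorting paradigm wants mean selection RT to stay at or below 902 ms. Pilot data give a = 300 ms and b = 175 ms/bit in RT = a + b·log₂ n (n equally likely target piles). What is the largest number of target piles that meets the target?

Set 300 + 175·log₂ n ≤ 902 → log₂ n ≤ (902 − 300)/175 = 3.4400.
So n ≤ 2^3.4400 = 10.853; the largest integer n is 10.

10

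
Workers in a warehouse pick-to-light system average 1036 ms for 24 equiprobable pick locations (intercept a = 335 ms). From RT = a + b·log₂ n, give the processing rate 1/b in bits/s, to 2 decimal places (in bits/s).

Choice component = 1036 − 335 = 701 ms over log₂(24) = 4.5850 bits.
b = 701 / 4.5850 = 152.891 ms/bit, so 1/b = 6.541 bits/s.

6.54 bits/s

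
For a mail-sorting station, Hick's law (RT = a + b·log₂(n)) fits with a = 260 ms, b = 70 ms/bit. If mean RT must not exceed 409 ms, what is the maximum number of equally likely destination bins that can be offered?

70·log₂ n ≤ 409 − 260 = 149, giving log₂ n ≤ 2.1286 and n ≤ 4.373. The largest whole number is 4.

4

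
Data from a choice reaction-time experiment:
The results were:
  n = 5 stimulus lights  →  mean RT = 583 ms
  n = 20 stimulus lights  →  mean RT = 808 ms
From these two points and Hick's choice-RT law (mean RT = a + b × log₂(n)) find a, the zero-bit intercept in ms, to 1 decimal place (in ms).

The slope on a log₂ axis is (808 − 583) / (4.3219 − 2.3219) = 112.500 ms/bit.
a = RT₁ − b·log₂ n₁ = 583 − 112.500 × 2.3219 = 321.783 ms.

321.8 ms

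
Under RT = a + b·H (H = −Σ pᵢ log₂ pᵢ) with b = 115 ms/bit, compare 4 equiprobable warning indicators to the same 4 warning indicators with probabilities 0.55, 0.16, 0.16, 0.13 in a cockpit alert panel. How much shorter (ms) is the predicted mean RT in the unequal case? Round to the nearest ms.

Equiprobable entropy H₀ = log₂ 4 = 2.0000 bits.
Skewed entropy H = −Σ pᵢ log₂ pᵢ = 1.7031 bits.
ΔRT = b·(H₀ − H) = 115 × 0.2969 = 34.15 ms.

34 ms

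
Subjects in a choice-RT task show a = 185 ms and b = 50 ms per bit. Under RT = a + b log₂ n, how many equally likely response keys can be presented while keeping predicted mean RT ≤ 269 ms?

50·log₂ n ≤ 269 − 185 = 84, giving log₂ n ≤ 1.6800 and n ≤ 3.204. The largest whole number is 3.

3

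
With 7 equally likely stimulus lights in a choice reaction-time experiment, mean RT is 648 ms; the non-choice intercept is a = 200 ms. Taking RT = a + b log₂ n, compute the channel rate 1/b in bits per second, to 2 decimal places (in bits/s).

6.27 bits/s

Choice component = 648 − 200 = 448 ms over log₂(7) = 2.8074 bits.
b = 448 / 2.8074 = 159.581 ms/bit, so 1/b = 6.266 bits/s.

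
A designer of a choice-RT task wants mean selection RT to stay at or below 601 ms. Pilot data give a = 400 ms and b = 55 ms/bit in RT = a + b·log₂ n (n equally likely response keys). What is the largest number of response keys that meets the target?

12

Information budget: (601 − 400)/55 = 3.6545 bits, so n ≤ 2^3.6545 = 12.593 → at most 12.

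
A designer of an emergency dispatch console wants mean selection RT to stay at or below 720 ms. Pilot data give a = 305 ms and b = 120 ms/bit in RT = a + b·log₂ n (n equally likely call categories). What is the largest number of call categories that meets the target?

120·log₂ n ≤ 720 − 305 = 415, giving log₂ n ≤ 3.4583 and n ≤ 10.992. The largest whole number is 10.

10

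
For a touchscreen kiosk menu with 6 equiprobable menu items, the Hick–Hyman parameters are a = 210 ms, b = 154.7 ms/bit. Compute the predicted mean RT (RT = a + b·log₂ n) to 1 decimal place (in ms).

609.9 ms

log₂(6) = 2.5850 bits, so RT = 210 + 154.7 × 2.5850 ≈ 609.894 ms.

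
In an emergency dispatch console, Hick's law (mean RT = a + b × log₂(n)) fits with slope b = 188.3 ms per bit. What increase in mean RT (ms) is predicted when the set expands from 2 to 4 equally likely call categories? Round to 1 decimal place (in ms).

188.3 ms

Only the slope matters, since a is common to both: ΔRT = b·log₂(n₂/n₁).
log₂(4) − log₂(2) = log₂(4/2) = log₂(2) = 1.
ΔRT = 188.3 × 1.0000 = 188.300 ms.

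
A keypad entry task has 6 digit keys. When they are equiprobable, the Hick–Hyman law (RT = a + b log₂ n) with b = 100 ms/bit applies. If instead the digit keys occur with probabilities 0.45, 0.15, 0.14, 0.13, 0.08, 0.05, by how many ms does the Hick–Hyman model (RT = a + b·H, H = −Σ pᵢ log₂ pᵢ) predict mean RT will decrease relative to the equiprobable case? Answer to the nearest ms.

37 ms

The RT saving is b·ΔH. Equiprobable H₀ = log₂(6) = 2.5850 bits; with the given probabilities H = 2.2163 bits.
b·(H₀ − H) = 100 × (2.5850 − 2.2163) = 36.87 ms.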